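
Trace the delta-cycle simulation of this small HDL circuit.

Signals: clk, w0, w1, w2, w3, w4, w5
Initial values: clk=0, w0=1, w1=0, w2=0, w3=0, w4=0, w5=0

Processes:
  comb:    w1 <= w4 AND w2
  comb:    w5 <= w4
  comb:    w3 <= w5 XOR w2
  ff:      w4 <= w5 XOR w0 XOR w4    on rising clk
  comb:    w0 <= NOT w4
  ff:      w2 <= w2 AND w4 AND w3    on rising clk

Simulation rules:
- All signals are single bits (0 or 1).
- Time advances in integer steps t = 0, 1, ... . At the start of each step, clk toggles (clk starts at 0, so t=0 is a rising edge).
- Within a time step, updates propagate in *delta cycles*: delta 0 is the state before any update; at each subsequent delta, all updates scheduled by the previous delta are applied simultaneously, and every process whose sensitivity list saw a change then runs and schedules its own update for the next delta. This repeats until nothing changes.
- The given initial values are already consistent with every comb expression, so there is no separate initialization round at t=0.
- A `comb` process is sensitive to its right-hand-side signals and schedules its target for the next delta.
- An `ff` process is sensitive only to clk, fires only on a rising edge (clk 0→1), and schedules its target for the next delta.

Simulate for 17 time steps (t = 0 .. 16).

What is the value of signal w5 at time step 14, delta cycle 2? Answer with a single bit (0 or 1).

1

[bits: w3,clk,w4,w5,w2,w0,w1]
t=0: Δ0=0000010 Δ1=0100010 Δ2=0110010 Δ3=0111000 Δ4=1111000 | 4Δ
t=1: Δ0=1111000 Δ1=1011000 | 1Δ
t=2: Δ0=1011000 Δ1=1111000 Δ2=1101000 Δ3=1100010 Δ4=0100010 | 4Δ
t=3: Δ0=0100010 Δ1=0000010 | 1Δ
t=4: Δ0=0000010 Δ1=0100010 Δ2=0110010 Δ3=0111000 Δ4=1111000 | 4Δ
t=5: Δ0=1111000 Δ1=1011000 | 1Δ
t=6: Δ0=1011000 Δ1=1111000 Δ2=1101000 Δ3=1100010 Δ4=0100010 | 4Δ
t=7: Δ0=0100010 Δ1=0000010 | 1Δ
t=8: Δ0=0000010 Δ1=0100010 Δ2=0110010 Δ3=0111000 Δ4=1111000 | 4Δ
t=9: Δ0=1111000 Δ1=1011000 | 1Δ
t=10: Δ0=1011000 Δ1=1111000 Δ2=1101000 Δ3=1100010 Δ4=0100010 | 4Δ
t=11: Δ0=0100010 Δ1=0000010 | 1Δ
t=12: Δ0=0000010 Δ1=0100010 Δ2=0110010 Δ3=0111000 Δ4=1111000 | 4Δ
t=13: Δ0=1111000 Δ1=1011000 | 1Δ
t=14: Δ0=1011000 Δ1=1111000 Δ2=1101000 Δ3=1100010 Δ4=0100010 | 4Δ
t=15: Δ0=0100010 Δ1=0000010 | 1Δ
t=16: Δ0=0000010 Δ1=0100010 Δ2=0110010 Δ3=0111000 Δ4=1111000 | 4Δ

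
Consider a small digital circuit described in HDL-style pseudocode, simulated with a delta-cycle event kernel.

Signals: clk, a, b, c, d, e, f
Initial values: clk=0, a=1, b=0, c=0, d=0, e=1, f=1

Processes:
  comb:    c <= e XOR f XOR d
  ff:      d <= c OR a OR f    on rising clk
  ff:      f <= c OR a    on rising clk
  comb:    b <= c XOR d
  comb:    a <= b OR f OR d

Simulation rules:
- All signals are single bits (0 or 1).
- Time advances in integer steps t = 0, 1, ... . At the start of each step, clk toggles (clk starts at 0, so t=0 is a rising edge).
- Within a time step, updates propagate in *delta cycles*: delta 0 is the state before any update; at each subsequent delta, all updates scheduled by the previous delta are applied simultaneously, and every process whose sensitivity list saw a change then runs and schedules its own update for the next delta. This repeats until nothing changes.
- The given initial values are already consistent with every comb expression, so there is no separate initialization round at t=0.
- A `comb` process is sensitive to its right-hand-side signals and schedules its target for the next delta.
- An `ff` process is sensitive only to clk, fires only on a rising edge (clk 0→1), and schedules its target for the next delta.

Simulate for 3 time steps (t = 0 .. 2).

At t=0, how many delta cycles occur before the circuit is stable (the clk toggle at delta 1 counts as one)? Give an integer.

4

t0.Δ0 clk=0 c=0 f=1 b=0 a=1 e=1 d=0
t0.Δ1 clk=1 c=0 f=1 b=0 a=1 e=1 d=0
t0.Δ2 clk=1 c=0 f=1 b=0 a=1 e=1 d=1
t0.Δ3 clk=1 c=1 f=1 b=1 a=1 e=1 d=1
t0.Δ4 clk=1 c=1 f=1 b=0 a=1 e=1 d=1
t1.Δ0 clk=1 c=1 f=1 b=0 a=1 e=1 d=1
t1.Δ1 clk=0 c=1 f=1 b=0 a=1 e=1 d=1
t2.Δ0 clk=0 c=1 f=1 b=0 a=1 e=1 d=1
t2.Δ1 clk=1 c=1 f=1 b=0 a=1 e=1 d=1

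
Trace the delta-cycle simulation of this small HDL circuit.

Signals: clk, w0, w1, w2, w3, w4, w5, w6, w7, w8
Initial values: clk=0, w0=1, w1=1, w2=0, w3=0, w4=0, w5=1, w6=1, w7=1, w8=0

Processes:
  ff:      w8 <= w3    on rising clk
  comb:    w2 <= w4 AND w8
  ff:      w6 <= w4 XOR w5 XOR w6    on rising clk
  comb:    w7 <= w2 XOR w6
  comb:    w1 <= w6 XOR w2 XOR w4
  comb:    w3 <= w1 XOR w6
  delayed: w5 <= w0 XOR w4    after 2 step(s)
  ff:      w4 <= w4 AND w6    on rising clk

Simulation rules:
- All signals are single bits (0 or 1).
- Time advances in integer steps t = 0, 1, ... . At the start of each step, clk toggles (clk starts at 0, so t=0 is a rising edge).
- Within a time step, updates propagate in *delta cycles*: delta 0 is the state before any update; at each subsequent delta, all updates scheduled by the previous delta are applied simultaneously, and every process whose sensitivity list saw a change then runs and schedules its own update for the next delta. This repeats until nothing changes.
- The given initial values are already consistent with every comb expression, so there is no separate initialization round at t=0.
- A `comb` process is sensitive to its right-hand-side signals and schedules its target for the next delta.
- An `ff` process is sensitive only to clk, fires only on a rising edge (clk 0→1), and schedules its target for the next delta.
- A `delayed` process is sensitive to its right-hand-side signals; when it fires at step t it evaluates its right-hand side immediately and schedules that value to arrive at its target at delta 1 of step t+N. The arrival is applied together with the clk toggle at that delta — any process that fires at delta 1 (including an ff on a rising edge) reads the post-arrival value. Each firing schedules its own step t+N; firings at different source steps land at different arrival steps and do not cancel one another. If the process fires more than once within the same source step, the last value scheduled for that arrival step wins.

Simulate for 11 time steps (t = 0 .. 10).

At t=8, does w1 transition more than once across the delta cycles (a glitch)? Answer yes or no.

[bits: w3,w1,w0,w8,w6,w5,w7,w4,clk,w2]
t=0: Δ0=0110111000 Δ1=0110111010 Δ2=0110011010 Δ3=1010010010 Δ4=0010010010 | 4Δ
t=1: Δ0=0010010010 Δ1=0010010000 | 1Δ
t=2: Δ0=0010010000 Δ1=0010010010 Δ2=0010110010 Δ3=1110111010 Δ4=0110111010 | 4Δ
t=3: Δ0=0110111010 Δ1=0110111000 | 1Δ
t=4: Δ0=0110111000 Δ1=0110111010 Δ2=0110011010 Δ3=1010010010 Δ4=0010010010 | 4Δ
t=5: Δ0=0010010010 Δ1=0010010000 | 1Δ
t=6: Δ0=0010010000 Δ1=0010010010 Δ2=0010110010 Δ3=1110111010 Δ4=0110111010 | 4Δ
t=7: Δ0=0110111010 Δ1=0110111000 | 1Δ
t=8: Δ0=0110111000 Δ1=0110111010 Δ2=0110011010 Δ3=1010010010 Δ4=0010010010 | 4Δ
t=9: Δ0=0010010010 Δ1=0010010000 | 1Δ
t=10: Δ0=0010010000 Δ1=0010010010 Δ2=0010110010 Δ3=1110111010 Δ4=0110111010 | 4Δ

no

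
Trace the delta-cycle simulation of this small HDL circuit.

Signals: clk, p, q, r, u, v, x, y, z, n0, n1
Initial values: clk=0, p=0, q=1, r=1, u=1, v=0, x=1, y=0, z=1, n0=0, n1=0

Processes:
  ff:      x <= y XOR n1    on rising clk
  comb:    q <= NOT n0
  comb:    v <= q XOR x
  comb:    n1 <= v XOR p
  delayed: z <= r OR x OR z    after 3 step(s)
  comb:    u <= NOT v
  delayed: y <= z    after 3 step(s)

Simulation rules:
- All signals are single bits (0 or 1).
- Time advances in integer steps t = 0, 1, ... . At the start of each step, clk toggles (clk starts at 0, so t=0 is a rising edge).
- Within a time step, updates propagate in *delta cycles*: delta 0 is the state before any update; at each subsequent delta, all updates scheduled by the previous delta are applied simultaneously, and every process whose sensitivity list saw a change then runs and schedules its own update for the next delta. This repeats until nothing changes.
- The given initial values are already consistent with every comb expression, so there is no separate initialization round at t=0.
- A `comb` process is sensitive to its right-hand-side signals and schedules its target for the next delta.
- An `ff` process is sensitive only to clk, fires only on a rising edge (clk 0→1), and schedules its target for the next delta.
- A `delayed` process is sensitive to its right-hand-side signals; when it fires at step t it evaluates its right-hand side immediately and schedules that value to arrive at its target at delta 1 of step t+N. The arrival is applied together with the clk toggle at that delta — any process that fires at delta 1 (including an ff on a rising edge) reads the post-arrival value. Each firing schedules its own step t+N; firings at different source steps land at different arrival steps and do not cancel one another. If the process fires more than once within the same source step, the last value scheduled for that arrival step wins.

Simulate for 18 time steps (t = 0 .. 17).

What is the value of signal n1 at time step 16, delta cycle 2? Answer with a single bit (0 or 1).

0

[bits: p,n0,q,n1,y,clk,z,x,u,r,v]
t=0: Δ0=00100011110 Δ1=00100111110 Δ2=00100110110 Δ3=00100110111 Δ4=00110110011 | 4Δ
t=1: Δ0=00110110011 Δ1=00110010011 | 1Δ
t=2: Δ0=00110010011 Δ1=00110110011 Δ2=00110111011 Δ3=00110111010 Δ4=00100111110 | 4Δ
t=3: Δ0=00100111110 Δ1=00100011110 | 1Δ
t=4: Δ0=00100011110 Δ1=00100111110 Δ2=00100110110 Δ3=00100110111 Δ4=00110110011 | 4Δ
t=5: Δ0=00110110011 Δ1=00110010011 | 1Δ
t=6: Δ0=00110010011 Δ1=00110110011 Δ2=00110111011 Δ3=00110111010 Δ4=00100111110 | 4Δ
t=7: Δ0=00100111110 Δ1=00100011110 | 1Δ
t=8: Δ0=00100011110 Δ1=00100111110 Δ2=00100110110 Δ3=00100110111 Δ4=00110110011 | 4Δ
t=9: Δ0=00110110011 Δ1=00110010011 | 1Δ
t=10: Δ0=00110010011 Δ1=00110110011 Δ2=00110111011 Δ3=00110111010 Δ4=00100111110 | 4Δ
t=11: Δ0=00100111110 Δ1=00100011110 | 1Δ
t=12: Δ0=00100011110 Δ1=00100111110 Δ2=00100110110 Δ3=00100110111 Δ4=00110110011 | 4Δ
t=13: Δ0=00110110011 Δ1=00110010011 | 1Δ
t=14: Δ0=00110010011 Δ1=00110110011 Δ2=00110111011 Δ3=00110111010 Δ4=00100111110 | 4Δ
t=15: Δ0=00100111110 Δ1=00100011110 | 1Δ
t=16: Δ0=00100011110 Δ1=00100111110 Δ2=00100110110 Δ3=00100110111 Δ4=00110110011 | 4Δ
t=17: Δ0=00110110011 Δ1=00110010011 | 1Δ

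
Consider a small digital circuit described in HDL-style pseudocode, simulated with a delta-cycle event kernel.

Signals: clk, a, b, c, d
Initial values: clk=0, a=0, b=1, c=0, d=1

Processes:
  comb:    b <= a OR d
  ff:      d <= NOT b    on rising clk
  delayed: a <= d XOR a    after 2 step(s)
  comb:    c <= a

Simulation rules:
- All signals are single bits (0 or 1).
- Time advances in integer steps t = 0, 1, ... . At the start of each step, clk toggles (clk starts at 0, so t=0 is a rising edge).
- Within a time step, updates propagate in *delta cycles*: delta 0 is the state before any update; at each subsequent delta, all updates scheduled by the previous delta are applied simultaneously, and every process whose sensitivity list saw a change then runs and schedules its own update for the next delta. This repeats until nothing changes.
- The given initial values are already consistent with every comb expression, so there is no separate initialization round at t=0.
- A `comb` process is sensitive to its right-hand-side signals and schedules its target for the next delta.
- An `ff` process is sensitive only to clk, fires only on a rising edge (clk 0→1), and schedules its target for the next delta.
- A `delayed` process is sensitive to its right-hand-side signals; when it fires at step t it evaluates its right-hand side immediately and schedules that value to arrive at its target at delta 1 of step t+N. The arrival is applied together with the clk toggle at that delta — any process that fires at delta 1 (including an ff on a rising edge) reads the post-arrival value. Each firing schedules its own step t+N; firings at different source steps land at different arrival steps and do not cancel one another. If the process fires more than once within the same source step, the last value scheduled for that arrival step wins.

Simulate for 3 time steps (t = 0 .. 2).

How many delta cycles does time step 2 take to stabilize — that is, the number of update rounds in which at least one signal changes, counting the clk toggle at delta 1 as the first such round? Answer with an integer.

t=0 Δ0: a=0 d=1 c=0 b=1 clk=0
  Δ1: clk:0→1
  Δ2: d:1→0
  Δ3: b:1→0
  (3Δ to stable)
t=1 Δ0: a=0 d=0 c=0 b=0 clk=1
  Δ1: clk:1→0
  (1Δ to stable)
t=2 Δ0: a=0 d=0 c=0 b=0 clk=0
  Δ1: clk:0→1
  Δ2: d:0→1
  Δ3: b:0→1
  (3Δ to stable)

3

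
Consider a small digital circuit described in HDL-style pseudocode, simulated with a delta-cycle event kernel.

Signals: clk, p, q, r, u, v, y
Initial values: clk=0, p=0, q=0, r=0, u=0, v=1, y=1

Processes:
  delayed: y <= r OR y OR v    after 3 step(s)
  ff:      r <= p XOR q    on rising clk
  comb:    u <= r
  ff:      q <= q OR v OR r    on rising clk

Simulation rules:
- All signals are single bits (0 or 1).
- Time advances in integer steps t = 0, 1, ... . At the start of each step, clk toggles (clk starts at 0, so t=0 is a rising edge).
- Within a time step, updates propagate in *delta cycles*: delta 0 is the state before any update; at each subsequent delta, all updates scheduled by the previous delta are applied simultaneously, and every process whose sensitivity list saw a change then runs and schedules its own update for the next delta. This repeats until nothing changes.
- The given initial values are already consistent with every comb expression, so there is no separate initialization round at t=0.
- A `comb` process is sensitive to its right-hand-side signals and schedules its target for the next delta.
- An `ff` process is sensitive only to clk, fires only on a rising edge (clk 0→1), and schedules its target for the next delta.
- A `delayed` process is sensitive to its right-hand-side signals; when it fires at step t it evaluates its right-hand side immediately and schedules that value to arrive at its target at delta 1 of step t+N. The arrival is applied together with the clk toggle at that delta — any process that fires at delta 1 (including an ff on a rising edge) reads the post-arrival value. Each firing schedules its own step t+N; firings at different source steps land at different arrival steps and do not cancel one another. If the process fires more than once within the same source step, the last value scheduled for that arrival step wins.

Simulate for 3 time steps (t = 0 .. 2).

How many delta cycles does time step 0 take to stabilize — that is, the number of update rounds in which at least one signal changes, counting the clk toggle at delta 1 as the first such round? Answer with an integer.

t0.Δ0 y=1 u=0 q=0 clk=0 v=1 p=0 r=0
t0.Δ1 y=1 u=0 q=0 clk=1 v=1 p=0 r=0
t0.Δ2 y=1 u=0 q=1 clk=1 v=1 p=0 r=0
t1.Δ0 y=1 u=0 q=1 clk=1 v=1 p=0 r=0
t1.Δ1 y=1 u=0 q=1 clk=0 v=1 p=0 r=0
t2.Δ0 y=1 u=0 q=1 clk=0 v=1 p=0 r=0
t2.Δ1 y=1 u=0 q=1 clk=1 v=1 p=0 r=0
t2.Δ2 y=1 u=0 q=1 clk=1 v=1 p=0 r=1
t2.Δ3 y=1 u=1 q=1 clk=1 v=1 p=0 r=1

2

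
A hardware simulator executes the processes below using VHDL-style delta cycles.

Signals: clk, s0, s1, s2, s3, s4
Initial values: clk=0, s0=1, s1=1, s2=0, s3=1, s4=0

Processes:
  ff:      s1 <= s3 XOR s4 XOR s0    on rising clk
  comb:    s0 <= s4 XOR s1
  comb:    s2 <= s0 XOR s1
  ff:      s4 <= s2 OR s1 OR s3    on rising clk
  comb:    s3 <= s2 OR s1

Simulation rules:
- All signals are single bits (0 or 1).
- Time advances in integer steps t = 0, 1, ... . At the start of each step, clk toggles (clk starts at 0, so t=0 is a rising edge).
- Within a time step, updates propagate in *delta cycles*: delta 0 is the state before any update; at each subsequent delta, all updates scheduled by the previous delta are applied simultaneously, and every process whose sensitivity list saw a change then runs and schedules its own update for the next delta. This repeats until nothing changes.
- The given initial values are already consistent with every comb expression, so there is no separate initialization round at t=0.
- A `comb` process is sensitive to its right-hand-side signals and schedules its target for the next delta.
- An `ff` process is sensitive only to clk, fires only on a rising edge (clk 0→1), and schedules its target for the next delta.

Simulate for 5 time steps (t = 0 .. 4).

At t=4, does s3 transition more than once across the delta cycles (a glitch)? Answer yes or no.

t=0 Δ0: s2=0 s3=1 s0=1 s4=0 s1=1 clk=0
  Δ1: clk:0→1
  Δ2: s4:0→1, s1:1→0
  Δ3: s2:0→1, s3:1→0
  Δ4: s3:0→1
  (4Δ to stable)
t=1 Δ0: s2=1 s3=1 s0=1 s4=1 s1=0 clk=1
  Δ1: clk:1→0
  (1Δ to stable)
t=2 Δ0: s2=1 s3=1 s0=1 s4=1 s1=0 clk=0
  Δ1: clk:0→1
  Δ2: s1:0→1
  Δ3: s2:1→0, s0:1→0
  Δ4: s2:0→1
  (4Δ to stable)
t=3 Δ0: s2=1 s3=1 s0=0 s4=1 s1=1 clk=1
  Δ1: clk:1→0
  (1Δ to stable)
t=4 Δ0: s2=1 s3=1 s0=0 s4=1 s1=1 clk=0
  Δ1: clk:0→1
  Δ2: s1:1→0
  Δ3: s2:1→0, s0:0→1
  Δ4: s2:0→1, s3:1→0
  Δ5: s3:0→1
  (5Δ to stable)

yes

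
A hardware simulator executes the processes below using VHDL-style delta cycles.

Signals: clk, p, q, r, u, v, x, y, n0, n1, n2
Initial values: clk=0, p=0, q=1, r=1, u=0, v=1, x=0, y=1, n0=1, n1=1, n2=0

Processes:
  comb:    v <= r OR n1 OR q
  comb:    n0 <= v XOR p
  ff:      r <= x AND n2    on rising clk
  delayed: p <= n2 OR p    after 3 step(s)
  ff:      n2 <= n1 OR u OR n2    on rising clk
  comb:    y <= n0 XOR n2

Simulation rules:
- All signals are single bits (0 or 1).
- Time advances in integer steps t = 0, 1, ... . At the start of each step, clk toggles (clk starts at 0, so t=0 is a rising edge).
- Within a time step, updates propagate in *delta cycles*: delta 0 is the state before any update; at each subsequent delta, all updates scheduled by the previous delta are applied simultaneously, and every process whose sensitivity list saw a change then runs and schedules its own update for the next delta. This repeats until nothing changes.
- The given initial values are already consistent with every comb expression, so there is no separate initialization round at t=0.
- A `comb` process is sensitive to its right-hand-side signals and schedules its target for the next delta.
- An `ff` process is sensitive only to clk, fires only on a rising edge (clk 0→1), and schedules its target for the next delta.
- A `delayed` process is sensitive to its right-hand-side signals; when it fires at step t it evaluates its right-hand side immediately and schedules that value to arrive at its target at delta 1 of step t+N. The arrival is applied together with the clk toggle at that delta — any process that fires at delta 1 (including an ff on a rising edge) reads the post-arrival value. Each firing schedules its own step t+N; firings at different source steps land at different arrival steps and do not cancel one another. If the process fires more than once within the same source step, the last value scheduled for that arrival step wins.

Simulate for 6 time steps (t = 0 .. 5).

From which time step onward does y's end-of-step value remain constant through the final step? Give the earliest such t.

t=0 Δ0: v=1 n0=1 r=1 q=1 n1=1 n2=0 clk=0 y=1 p=0 x=0 u=0
  Δ1: clk:0→1
  Δ2: r:1→0, n2:0→1
  Δ3: y:1→0
  (3Δ to stable)
t=1 Δ0: v=1 n0=1 r=0 q=1 n1=1 n2=1 clk=1 y=0 p=0 x=0 u=0
  Δ1: clk:1→0
  (1Δ to stable)
t=2 Δ0: v=1 n0=1 r=0 q=1 n1=1 n2=1 clk=0 y=0 p=0 x=0 u=0
  Δ1: clk:0→1
  (1Δ to stable)
t=3 Δ0: v=1 n0=1 r=0 q=1 n1=1 n2=1 clk=1 y=0 p=0 x=0 u=0
  Δ1: clk:1→0, p:0→1
  Δ2: n0:1→0
  Δ3: y:0→1
  (3Δ to stable)
t=4 Δ0: v=1 n0=0 r=0 q=1 n1=1 n2=1 clk=0 y=1 p=1 x=0 u=0
  Δ1: clk:0→1
  (1Δ to stable)
t=5 Δ0: v=1 n0=0 r=0 q=1 n1=1 n2=1 clk=1 y=1 p=1 x=0 u=0
  Δ1: clk:1→0
  (1Δ to stable)

3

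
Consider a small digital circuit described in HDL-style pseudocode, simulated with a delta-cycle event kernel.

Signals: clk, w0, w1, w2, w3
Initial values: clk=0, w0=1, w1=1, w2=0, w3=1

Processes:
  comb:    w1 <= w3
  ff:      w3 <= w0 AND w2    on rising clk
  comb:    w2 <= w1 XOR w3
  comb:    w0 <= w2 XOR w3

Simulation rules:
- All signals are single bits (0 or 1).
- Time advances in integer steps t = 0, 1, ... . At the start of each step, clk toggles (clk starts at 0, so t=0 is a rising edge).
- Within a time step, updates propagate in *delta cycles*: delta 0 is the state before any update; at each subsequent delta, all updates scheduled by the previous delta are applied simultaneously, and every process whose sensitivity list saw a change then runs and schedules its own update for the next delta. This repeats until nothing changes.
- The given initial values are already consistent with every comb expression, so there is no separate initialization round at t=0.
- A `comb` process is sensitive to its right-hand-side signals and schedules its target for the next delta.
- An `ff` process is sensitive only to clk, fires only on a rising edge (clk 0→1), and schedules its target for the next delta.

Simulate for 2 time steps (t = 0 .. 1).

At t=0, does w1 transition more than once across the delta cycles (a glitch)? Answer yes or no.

t0.Δ0 w1=1 w2=0 w3=1 w0=1 clk=0
t0.Δ1 w1=1 w2=0 w3=1 w0=1 clk=1
t0.Δ2 w1=1 w2=0 w3=0 w0=1 clk=1
t0.Δ3 w1=0 w2=1 w3=0 w0=0 clk=1
t0.Δ4 w1=0 w2=0 w3=0 w0=1 clk=1
t0.Δ5 w1=0 w2=0 w3=0 w0=0 clk=1
t1.Δ0 w1=0 w2=0 w3=0 w0=0 clk=1
t1.Δ1 w1=0 w2=0 w3=0 w0=0 clk=0

no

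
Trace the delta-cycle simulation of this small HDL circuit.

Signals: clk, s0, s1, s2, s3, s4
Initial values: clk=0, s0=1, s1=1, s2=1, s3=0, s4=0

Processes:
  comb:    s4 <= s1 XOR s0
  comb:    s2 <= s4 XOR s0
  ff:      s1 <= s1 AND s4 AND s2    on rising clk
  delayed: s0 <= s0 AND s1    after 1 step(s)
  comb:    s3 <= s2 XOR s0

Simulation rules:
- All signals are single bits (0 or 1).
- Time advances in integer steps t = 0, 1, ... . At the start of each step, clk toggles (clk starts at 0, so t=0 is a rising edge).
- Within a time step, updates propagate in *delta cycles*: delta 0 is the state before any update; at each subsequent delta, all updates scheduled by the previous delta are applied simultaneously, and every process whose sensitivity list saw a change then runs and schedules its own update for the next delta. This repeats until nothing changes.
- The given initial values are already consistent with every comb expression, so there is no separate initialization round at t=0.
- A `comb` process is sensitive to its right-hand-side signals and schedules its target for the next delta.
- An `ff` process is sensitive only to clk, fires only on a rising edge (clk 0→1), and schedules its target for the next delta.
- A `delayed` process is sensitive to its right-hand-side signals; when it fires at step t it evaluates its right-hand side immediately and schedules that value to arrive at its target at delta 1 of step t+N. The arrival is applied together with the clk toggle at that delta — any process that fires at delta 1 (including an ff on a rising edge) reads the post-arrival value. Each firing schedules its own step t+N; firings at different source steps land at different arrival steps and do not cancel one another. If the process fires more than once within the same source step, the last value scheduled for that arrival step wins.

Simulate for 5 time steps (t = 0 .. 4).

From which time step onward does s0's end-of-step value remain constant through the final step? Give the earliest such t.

[bits: s4,s0,s1,clk,s3,s2]
t=0: Δ0=011001 Δ1=011101 Δ2=010101 Δ3=110101 Δ4=110100 Δ5=110110 | 5Δ
t=1: Δ0=110110 Δ1=100010 Δ2=000001 Δ3=000010 Δ4=000000 | 4Δ
t=2: Δ0=000000 Δ1=000100 | 1Δ
t=3: Δ0=000100 Δ1=000000 | 1Δ
t=4: Δ0=000000 Δ1=000100 | 1Δ

1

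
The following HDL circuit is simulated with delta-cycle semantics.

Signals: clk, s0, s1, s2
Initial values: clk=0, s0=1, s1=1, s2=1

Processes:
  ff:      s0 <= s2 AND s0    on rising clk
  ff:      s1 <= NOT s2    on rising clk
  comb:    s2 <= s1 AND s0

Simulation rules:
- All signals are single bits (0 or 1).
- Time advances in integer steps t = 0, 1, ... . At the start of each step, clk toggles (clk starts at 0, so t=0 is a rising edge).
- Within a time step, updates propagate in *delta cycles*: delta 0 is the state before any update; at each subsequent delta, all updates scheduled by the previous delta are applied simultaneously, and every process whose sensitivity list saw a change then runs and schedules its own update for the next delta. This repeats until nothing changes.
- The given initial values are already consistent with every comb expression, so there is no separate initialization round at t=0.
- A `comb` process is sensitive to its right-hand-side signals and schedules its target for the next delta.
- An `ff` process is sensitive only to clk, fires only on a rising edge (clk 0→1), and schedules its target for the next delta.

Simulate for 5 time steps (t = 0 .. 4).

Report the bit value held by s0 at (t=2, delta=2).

0

t0.Δ0 s2=1 s1=1 clk=0 s0=1
t0.Δ1 s2=1 s1=1 clk=1 s0=1
t0.Δ2 s2=1 s1=0 clk=1 s0=1
t0.Δ3 s2=0 s1=0 clk=1 s0=1
t1.Δ0 s2=0 s1=0 clk=1 s0=1
t1.Δ1 s2=0 s1=0 clk=0 s0=1
t2.Δ0 s2=0 s1=0 clk=0 s0=1
t2.Δ1 s2=0 s1=0 clk=1 s0=1
t2.Δ2 s2=0 s1=1 clk=1 s0=0
t3.Δ0 s2=0 s1=1 clk=1 s0=0
t3.Δ1 s2=0 s1=1 clk=0 s0=0
t4.Δ0 s2=0 s1=1 clk=0 s0=0
t4.Δ1 s2=0 s1=1 clk=1 s0=0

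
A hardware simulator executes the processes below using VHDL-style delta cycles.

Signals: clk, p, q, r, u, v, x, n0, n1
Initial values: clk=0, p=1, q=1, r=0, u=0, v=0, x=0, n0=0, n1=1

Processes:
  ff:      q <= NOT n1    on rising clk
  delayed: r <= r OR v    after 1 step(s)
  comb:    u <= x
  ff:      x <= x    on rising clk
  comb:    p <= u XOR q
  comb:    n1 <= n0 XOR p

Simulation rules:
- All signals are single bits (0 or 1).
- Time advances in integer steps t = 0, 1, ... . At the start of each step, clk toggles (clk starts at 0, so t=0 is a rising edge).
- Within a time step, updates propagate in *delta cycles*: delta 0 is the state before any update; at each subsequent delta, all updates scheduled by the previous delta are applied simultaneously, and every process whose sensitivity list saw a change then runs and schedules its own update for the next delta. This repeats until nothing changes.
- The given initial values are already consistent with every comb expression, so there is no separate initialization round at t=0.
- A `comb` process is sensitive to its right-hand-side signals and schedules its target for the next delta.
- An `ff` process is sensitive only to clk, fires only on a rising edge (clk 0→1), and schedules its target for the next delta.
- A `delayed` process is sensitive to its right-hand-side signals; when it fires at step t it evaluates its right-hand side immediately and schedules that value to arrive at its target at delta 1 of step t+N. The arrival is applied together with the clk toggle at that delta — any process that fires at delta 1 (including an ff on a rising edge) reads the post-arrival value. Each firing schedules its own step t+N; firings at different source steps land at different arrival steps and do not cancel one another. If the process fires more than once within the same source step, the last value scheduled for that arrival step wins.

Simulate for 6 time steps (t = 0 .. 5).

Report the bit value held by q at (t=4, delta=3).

t0.Δ0 q=1 u=0 x=0 r=0 n0=0 n1=1 p=1 clk=0 v=0
t0.Δ1 q=1 u=0 x=0 r=0 n0=0 n1=1 p=1 clk=1 v=0
t0.Δ2 q=0 u=0 x=0 r=0 n0=0 n1=1 p=1 clk=1 v=0
t0.Δ3 q=0 u=0 x=0 r=0 n0=0 n1=1 p=0 clk=1 v=0
t0.Δ4 q=0 u=0 x=0 r=0 n0=0 n1=0 p=0 clk=1 v=0
t1.Δ0 q=0 u=0 x=0 r=0 n0=0 n1=0 p=0 clk=1 v=0
t1.Δ1 q=0 u=0 x=0 r=0 n0=0 n1=0 p=0 clk=0 v=0
t2.Δ0 q=0 u=0 x=0 r=0 n0=0 n1=0 p=0 clk=0 v=0
t2.Δ1 q=0 u=0 x=0 r=0 n0=0 n1=0 p=0 clk=1 v=0
t2.Δ2 q=1 u=0 x=0 r=0 n0=0 n1=0 p=0 clk=1 v=0
t2.Δ3 q=1 u=0 x=0 r=0 n0=0 n1=0 p=1 clk=1 v=0
t2.Δ4 q=1 u=0 x=0 r=0 n0=0 n1=1 p=1 clk=1 v=0
t3.Δ0 q=1 u=0 x=0 r=0 n0=0 n1=1 p=1 clk=1 v=0
t3.Δ1 q=1 u=0 x=0 r=0 n0=0 n1=1 p=1 clk=0 v=0
t4.Δ0 q=1 u=0 x=0 r=0 n0=0 n1=1 p=1 clk=0 v=0
t4.Δ1 q=1 u=0 x=0 r=0 n0=0 n1=1 p=1 clk=1 v=0
t4.Δ2 q=0 u=0 x=0 r=0 n0=0 n1=1 p=1 clk=1 v=0
t4.Δ3 q=0 u=0 x=0 r=0 n0=0 n1=1 p=0 clk=1 v=0
t4.Δ4 q=0 u=0 x=0 r=0 n0=0 n1=0 p=0 clk=1 v=0
t5.Δ0 q=0 u=0 x=0 r=0 n0=0 n1=0 p=0 clk=1 v=0
t5.Δ1 q=0 u=0 x=0 r=0 n0=0 n1=0 p=0 clk=0 v=0

0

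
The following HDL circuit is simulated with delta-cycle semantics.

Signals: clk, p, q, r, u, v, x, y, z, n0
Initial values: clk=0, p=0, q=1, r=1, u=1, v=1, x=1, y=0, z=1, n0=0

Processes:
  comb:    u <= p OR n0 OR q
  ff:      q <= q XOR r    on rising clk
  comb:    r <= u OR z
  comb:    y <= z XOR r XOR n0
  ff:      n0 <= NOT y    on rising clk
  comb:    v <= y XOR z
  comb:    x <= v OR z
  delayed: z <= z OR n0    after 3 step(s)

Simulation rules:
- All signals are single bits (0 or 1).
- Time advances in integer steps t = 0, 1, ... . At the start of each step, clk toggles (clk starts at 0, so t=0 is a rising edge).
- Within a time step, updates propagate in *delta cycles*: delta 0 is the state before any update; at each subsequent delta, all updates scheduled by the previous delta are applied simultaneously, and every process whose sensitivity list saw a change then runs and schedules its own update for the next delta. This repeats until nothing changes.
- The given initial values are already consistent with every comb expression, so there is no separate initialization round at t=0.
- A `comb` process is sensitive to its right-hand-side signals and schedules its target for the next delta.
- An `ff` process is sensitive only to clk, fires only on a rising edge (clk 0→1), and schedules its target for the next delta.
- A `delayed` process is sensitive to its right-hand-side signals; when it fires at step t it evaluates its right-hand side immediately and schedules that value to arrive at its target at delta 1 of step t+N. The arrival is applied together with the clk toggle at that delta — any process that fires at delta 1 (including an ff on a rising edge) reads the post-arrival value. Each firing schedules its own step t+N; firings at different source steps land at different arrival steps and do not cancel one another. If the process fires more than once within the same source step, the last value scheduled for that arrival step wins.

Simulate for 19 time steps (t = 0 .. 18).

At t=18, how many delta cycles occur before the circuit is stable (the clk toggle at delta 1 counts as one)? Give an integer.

t0.Δ0 r=1 p=0 clk=0 x=1 n0=0 u=1 y=0 q=1 v=1 z=1
t0.Δ1 r=1 p=0 clk=1 x=1 n0=0 u=1 y=0 q=1 v=1 z=1
t0.Δ2 r=1 p=0 clk=1 x=1 n0=1 u=1 y=0 q=0 v=1 z=1
t0.Δ3 r=1 p=0 clk=1 x=1 n0=1 u=1 y=1 q=0 v=1 z=1
t0.Δ4 r=1 p=0 clk=1 x=1 n0=1 u=1 y=1 q=0 v=0 z=1
t1.Δ0 r=1 p=0 clk=1 x=1 n0=1 u=1 y=1 q=0 v=0 z=1
t1.Δ1 r=1 p=0 clk=0 x=1 n0=1 u=1 y=1 q=0 v=0 z=1
t2.Δ0 r=1 p=0 clk=0 x=1 n0=1 u=1 y=1 q=0 v=0 z=1
t2.Δ1 r=1 p=0 clk=1 x=1 n0=1 u=1 y=1 q=0 v=0 z=1
t2.Δ2 r=1 p=0 clk=1 x=1 n0=0 u=1 y=1 q=1 v=0 z=1
t2.Δ3 r=1 p=0 clk=1 x=1 n0=0 u=1 y=0 q=1 v=0 z=1
t2.Δ4 r=1 p=0 clk=1 x=1 n0=0 u=1 y=0 q=1 v=1 z=1
t3.Δ0 r=1 p=0 clk=1 x=1 n0=0 u=1 y=0 q=1 v=1 z=1
t3.Δ1 r=1 p=0 clk=0 x=1 n0=0 u=1 y=0 q=1 v=1 z=1
t4.Δ0 r=1 p=0 clk=0 x=1 n0=0 u=1 y=0 q=1 v=1 z=1
t4.Δ1 r=1 p=0 clk=1 x=1 n0=0 u=1 y=0 q=1 v=1 z=1
t4.Δ2 r=1 p=0 clk=1 x=1 n0=1 u=1 y=0 q=0 v=1 z=1
t4.Δ3 r=1 p=0 clk=1 x=1 n0=1 u=1 y=1 q=0 v=1 z=1
t4.Δ4 r=1 p=0 clk=1 x=1 n0=1 u=1 y=1 q=0 v=0 z=1
t5.Δ0 r=1 p=0 clk=1 x=1 n0=1 u=1 y=1 q=0 v=0 z=1
t5.Δ1 r=1 p=0 clk=0 x=1 n0=1 u=1 y=1 q=0 v=0 z=1
t6.Δ0 r=1 p=0 clk=0 x=1 n0=1 u=1 y=1 q=0 v=0 z=1
t6.Δ1 r=1 p=0 clk=1 x=1 n0=1 u=1 y=1 q=0 v=0 z=1
t6.Δ2 r=1 p=0 clk=1 x=1 n0=0 u=1 y=1 q=1 v=0 z=1
t6.Δ3 r=1 p=0 clk=1 x=1 n0=0 u=1 y=0 q=1 v=0 z=1
t6.Δ4 r=1 p=0 clk=1 x=1 n0=0 u=1 y=0 q=1 v=1 z=1
t7.Δ0 r=1 p=0 clk=1 x=1 n0=0 u=1 y=0 q=1 v=1 z=1
t7.Δ1 r=1 p=0 clk=0 x=1 n0=0 u=1 y=0 q=1 v=1 z=1
t8.Δ0 r=1 p=0 clk=0 x=1 n0=0 u=1 y=0 q=1 v=1 z=1
t8.Δ1 r=1 p=0 clk=1 x=1 n0=0 u=1 y=0 q=1 v=1 z=1
t8.Δ2 r=1 p=0 clk=1 x=1 n0=1 u=1 y=0 q=0 v=1 z=1
t8.Δ3 r=1 p=0 clk=1 x=1 n0=1 u=1 y=1 q=0 v=1 z=1
t8.Δ4 r=1 p=0 clk=1 x=1 n0=1 u=1 y=1 q=0 v=0 z=1
t9.Δ0 r=1 p=0 clk=1 x=1 n0=1 u=1 y=1 q=0 v=0 z=1
t9.Δ1 r=1 p=0 clk=0 x=1 n0=1 u=1 y=1 q=0 v=0 z=1
t10.Δ0 r=1 p=0 clk=0 x=1 n0=1 u=1 y=1 q=0 v=0 z=1
t10.Δ1 r=1 p=0 clk=1 x=1 n0=1 u=1 y=1 q=0 v=0 z=1
t10.Δ2 r=1 p=0 clk=1 x=1 n0=0 u=1 y=1 q=1 v=0 z=1
t10.Δ3 r=1 p=0 clk=1 x=1 n0=0 u=1 y=0 q=1 v=0 z=1
t10.Δ4 r=1 p=0 clk=1 x=1 n0=0 u=1 y=0 q=1 v=1 z=1
t11.Δ0 r=1 p=0 clk=1 x=1 n0=0 u=1 y=0 q=1 v=1 z=1
t11.Δ1 r=1 p=0 clk=0 x=1 n0=0 u=1 y=0 q=1 v=1 z=1
t12.Δ0 r=1 p=0 clk=0 x=1 n0=0 u=1 y=0 q=1 v=1 z=1
t12.Δ1 r=1 p=0 clk=1 x=1 n0=0 u=1 y=0 q=1 v=1 z=1
t12.Δ2 r=1 p=0 clk=1 x=1 n0=1 u=1 y=0 q=0 v=1 z=1
t12.Δ3 r=1 p=0 clk=1 x=1 n0=1 u=1 y=1 q=0 v=1 z=1
t12.Δ4 r=1 p=0 clk=1 x=1 n0=1 u=1 y=1 q=0 v=0 z=1
t13.Δ0 r=1 p=0 clk=1 x=1 n0=1 u=1 y=1 q=0 v=0 z=1
t13.Δ1 r=1 p=0 clk=0 x=1 n0=1 u=1 y=1 q=0 v=0 z=1
t14.Δ0 r=1 p=0 clk=0 x=1 n0=1 u=1 y=1 q=0 v=0 z=1
t14.Δ1 r=1 p=0 clk=1 x=1 n0=1 u=1 y=1 q=0 v=0 z=1
t14.Δ2 r=1 p=0 clk=1 x=1 n0=0 u=1 y=1 q=1 v=0 z=1
t14.Δ3 r=1 p=0 clk=1 x=1 n0=0 u=1 y=0 q=1 v=0 z=1
t14.Δ4 r=1 p=0 clk=1 x=1 n0=0 u=1 y=0 q=1 v=1 z=1
t15.Δ0 r=1 p=0 clk=1 x=1 n0=0 u=1 y=0 q=1 v=1 z=1
t15.Δ1 r=1 p=0 clk=0 x=1 n0=0 u=1 y=0 q=1 v=1 z=1
t16.Δ0 r=1 p=0 clk=0 x=1 n0=0 u=1 y=0 q=1 v=1 z=1
t16.Δ1 r=1 p=0 clk=1 x=1 n0=0 u=1 y=0 q=1 v=1 z=1
t16.Δ2 r=1 p=0 clk=1 x=1 n0=1 u=1 y=0 q=0 v=1 z=1
t16.Δ3 r=1 p=0 clk=1 x=1 n0=1 u=1 y=1 q=0 v=1 z=1
t16.Δ4 r=1 p=0 clk=1 x=1 n0=1 u=1 y=1 q=0 v=0 z=1
t17.Δ0 r=1 p=0 clk=1 x=1 n0=1 u=1 y=1 q=0 v=0 z=1
t17.Δ1 r=1 p=0 clk=0 x=1 n0=1 u=1 y=1 q=0 v=0 z=1
t18.Δ0 r=1 p=0 clk=0 x=1 n0=1 u=1 y=1 q=0 v=0 z=1
t18.Δ1 r=1 p=0 clk=1 x=1 n0=1 u=1 y=1 q=0 v=0 z=1
t18.Δ2 r=1 p=0 clk=1 x=1 n0=0 u=1 y=1 q=1 v=0 z=1
t18.Δ3 r=1 p=0 clk=1 x=1 n0=0 u=1 y=0 q=1 v=0 z=1
t18.Δ4 r=1 p=0 clk=1 x=1 n0=0 u=1 y=0 q=1 v=1 z=1

4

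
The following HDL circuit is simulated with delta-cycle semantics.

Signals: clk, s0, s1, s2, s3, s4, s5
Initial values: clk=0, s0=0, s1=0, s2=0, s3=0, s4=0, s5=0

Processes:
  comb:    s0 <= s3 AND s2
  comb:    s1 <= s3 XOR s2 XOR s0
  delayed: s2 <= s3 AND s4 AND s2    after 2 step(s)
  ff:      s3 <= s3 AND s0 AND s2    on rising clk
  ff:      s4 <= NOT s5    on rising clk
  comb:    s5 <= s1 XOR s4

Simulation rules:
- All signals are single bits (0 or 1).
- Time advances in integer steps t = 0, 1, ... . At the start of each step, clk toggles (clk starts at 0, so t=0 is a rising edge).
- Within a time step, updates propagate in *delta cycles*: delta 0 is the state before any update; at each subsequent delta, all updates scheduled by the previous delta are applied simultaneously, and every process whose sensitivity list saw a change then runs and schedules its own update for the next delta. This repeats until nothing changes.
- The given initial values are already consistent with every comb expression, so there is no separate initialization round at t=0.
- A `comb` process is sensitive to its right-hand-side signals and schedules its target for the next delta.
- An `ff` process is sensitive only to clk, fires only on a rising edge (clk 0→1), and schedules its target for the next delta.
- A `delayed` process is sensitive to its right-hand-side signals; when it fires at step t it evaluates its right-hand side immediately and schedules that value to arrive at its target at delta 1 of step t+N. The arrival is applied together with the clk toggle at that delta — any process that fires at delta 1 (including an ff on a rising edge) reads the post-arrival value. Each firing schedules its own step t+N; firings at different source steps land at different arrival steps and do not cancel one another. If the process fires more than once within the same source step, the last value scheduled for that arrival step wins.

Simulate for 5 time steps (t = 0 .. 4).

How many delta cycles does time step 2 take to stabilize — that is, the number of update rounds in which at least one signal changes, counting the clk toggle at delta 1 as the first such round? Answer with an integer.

3

t0.Δ0 s0=0 s5=0 s4=0 s3=0 s2=0 s1=0 clk=0
t0.Δ1 s0=0 s5=0 s4=0 s3=0 s2=0 s1=0 clk=1
t0.Δ2 s0=0 s5=0 s4=1 s3=0 s2=0 s1=0 clk=1
t0.Δ3 s0=0 s5=1 s4=1 s3=0 s2=0 s1=0 clk=1
t1.Δ0 s0=0 s5=1 s4=1 s3=0 s2=0 s1=0 clk=1
t1.Δ1 s0=0 s5=1 s4=1 s3=0 s2=0 s1=0 clk=0
t2.Δ0 s0=0 s5=1 s4=1 s3=0 s2=0 s1=0 clk=0
t2.Δ1 s0=0 s5=1 s4=1 s3=0 s2=0 s1=0 clk=1
t2.Δ2 s0=0 s5=1 s4=0 s3=0 s2=0 s1=0 clk=1
t2.Δ3 s0=0 s5=0 s4=0 s3=0 s2=0 s1=0 clk=1
t3.Δ0 s0=0 s5=0 s4=0 s3=0 s2=0 s1=0 clk=1
t3.Δ1 s0=0 s5=0 s4=0 s3=0 s2=0 s1=0 clk=0
t4.Δ0 s0=0 s5=0 s4=0 s3=0 s2=0 s1=0 clk=0
t4.Δ1 s0=0 s5=0 s4=0 s3=0 s2=0 s1=0 clk=1
t4.Δ2 s0=0 s5=0 s4=1 s3=0 s2=0 s1=0 clk=1
t4.Δ3 s0=0 s5=1 s4=1 s3=0 s2=0 s1=0 clk=1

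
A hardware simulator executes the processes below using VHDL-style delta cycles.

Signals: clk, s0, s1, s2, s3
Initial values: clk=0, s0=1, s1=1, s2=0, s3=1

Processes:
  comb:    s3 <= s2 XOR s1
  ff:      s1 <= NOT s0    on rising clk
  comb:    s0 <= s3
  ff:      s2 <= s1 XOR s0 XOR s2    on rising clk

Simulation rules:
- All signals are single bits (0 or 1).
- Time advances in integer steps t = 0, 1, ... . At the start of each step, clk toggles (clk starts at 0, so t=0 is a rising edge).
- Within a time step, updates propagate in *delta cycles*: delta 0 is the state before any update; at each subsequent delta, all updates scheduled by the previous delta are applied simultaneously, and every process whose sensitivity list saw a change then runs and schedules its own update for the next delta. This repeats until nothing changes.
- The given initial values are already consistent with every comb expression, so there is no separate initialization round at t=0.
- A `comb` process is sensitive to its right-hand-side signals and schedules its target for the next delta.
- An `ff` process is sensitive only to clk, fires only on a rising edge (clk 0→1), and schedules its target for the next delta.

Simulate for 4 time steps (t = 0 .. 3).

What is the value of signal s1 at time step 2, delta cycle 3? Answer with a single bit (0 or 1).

1

t=0 Δ0: s2=0 s0=1 s1=1 clk=0 s3=1
  Δ1: clk:0→1
  Δ2: s1:1→0
  Δ3: s3:1→0
  Δ4: s0:1→0
  (4Δ to stable)
t=1 Δ0: s2=0 s0=0 s1=0 clk=1 s3=0
  Δ1: clk:1→0
  (1Δ to stable)
t=2 Δ0: s2=0 s0=0 s1=0 clk=0 s3=0
  Δ1: clk:0→1
  Δ2: s1:0→1
  Δ3: s3:0→1
  Δ4: s0:0→1
  (4Δ to stable)
t=3 Δ0: s2=0 s0=1 s1=1 clk=1 s3=1
  Δ1: clk:1→0
  (1Δ to stable)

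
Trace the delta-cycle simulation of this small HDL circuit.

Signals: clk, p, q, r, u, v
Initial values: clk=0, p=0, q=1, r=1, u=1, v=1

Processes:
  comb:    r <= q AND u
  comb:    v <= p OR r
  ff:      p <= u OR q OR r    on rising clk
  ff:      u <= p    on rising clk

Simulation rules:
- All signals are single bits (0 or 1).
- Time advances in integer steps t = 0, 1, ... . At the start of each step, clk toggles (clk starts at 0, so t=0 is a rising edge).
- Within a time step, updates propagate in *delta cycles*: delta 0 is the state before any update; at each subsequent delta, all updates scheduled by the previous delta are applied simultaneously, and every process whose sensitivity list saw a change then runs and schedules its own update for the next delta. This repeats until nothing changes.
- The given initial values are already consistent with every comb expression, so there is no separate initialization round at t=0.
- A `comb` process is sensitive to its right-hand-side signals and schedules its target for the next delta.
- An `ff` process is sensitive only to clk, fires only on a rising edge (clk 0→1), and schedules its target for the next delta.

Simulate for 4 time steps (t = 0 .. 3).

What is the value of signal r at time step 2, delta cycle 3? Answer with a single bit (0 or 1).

1

t=0 Δ0: r=1 v=1 clk=0 p=0 q=1 u=1
  Δ1: clk:0→1
  Δ2: p:0→1, u:1→0
  Δ3: r:1→0
  (3Δ to stable)
t=1 Δ0: r=0 v=1 clk=1 p=1 q=1 u=0
  Δ1: clk:1→0
  (1Δ to stable)
t=2 Δ0: r=0 v=1 clk=0 p=1 q=1 u=0
  Δ1: clk:0→1
  Δ2: u:0→1
  Δ3: r:0→1
  (3Δ to stable)
t=3 Δ0: r=1 v=1 clk=1 p=1 q=1 u=1
  Δ1: clk:1→0
  (1Δ to stable)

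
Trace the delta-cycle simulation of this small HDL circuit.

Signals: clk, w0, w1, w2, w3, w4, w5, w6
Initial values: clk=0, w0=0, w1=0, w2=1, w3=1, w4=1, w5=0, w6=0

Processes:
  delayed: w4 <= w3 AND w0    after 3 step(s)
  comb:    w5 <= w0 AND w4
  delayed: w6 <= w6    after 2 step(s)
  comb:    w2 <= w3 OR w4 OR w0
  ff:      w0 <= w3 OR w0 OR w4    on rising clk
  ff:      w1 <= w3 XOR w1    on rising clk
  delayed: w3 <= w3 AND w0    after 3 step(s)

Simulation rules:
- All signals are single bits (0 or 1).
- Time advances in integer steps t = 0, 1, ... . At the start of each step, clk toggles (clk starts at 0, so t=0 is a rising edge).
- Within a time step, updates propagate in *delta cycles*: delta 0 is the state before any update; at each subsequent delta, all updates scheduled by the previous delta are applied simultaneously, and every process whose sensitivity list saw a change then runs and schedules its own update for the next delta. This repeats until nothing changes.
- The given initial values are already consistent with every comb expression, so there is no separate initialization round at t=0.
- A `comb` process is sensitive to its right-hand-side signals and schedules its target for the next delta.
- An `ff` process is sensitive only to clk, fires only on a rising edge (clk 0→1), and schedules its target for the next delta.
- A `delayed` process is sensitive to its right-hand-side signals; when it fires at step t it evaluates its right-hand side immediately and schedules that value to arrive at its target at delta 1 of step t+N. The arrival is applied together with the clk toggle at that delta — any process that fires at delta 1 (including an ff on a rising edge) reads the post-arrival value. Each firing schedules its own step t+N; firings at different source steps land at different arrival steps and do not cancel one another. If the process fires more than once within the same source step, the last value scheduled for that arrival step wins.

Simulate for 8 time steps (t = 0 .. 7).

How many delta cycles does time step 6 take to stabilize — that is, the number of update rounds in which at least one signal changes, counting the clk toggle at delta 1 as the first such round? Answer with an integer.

[bits: w3,w6,clk,w2,w0,w4,w5,w1]
t=0: Δ0=10010100 Δ1=10110100 Δ2=10111101 Δ3=10111111 | 3Δ
t=1: Δ0=10111111 Δ1=10011111 | 1Δ
t=2: Δ0=10011111 Δ1=10111111 Δ2=10111110 | 2Δ
t=3: Δ0=10111110 Δ1=10011110 | 1Δ
t=4: Δ0=10011110 Δ1=10111110 Δ2=10111111 | 2Δ
t=5: Δ0=10111111 Δ1=10011111 | 1Δ
t=6: Δ0=10011111 Δ1=10111111 Δ2=10111110 | 2Δ
t=7: Δ0=10111110 Δ1=10011110 | 1Δ

2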